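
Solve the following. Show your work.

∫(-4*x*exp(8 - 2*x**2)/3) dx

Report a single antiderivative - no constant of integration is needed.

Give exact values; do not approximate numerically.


Step 1. Substitute u = x**2 - 4, turning ∫(-4*x*exp(8 - 2*x**2)/3) dx into ∫(-2*exp(-2*u)/3) du: now ∫(-2*exp(-2*u)/3) du.
Step 2. Evaluate the standard form: now exp(-2*u)/3.
Step 3. Substitute back u = x**2 - 4: now exp(8 - 2*x**2)/3.
Answer: exp(8 - 2*x**2)/3.


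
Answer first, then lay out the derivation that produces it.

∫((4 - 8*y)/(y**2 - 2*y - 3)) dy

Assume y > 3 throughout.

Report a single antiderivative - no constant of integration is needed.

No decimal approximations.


The answer is -5*log(y - 3) - 3*log(y + 1).
Step 1. Decompose ∫((4 - 8*y)/(y**2 - 2*y - 3)) dy by partial fractions, (4 - 8*y)/(y**2 - 2*y - 3) = -3/(y + 1) - 5/(y - 3): now ∫(-5/(y - 3)) dy + ∫(-3/(y + 1)) dy.
Step 2. Evaluate the standard form [assuming y > -1]: now -3*log(y + 1) + ∫(-5/(y - 3)) dy.
Step 3. Evaluate the standard form [assuming y > 3]: now -5*log(y - 3) - 3*log(y + 1).
Answer: -5*log(y - 3) - 3*log(y + 1).


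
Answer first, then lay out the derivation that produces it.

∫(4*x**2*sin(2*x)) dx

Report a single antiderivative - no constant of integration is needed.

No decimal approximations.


The answer is -2*x**2*cos(2*x) + 2*x*sin(2*x) + cos(2*x).
Step 1. Integrate ∫(4*x**2*sin(2*x)) dx by parts with u = x**2, dv = (4*sin(2*x)) dx, so v = -2*cos(2*x): now -2*x**2*cos(2*x) + ∫(4*x*cos(2*x)) dx.
Step 2. Integrate ∫(4*x*cos(2*x)) dx by parts with u = x, dv = (4*cos(2*x)) dx, so v = 2*sin(2*x): now -2*x**2*cos(2*x) + 2*x*sin(2*x) + ∫(-2*sin(2*x)) dx.
Step 3. Evaluate the standard form: now -2*x**2*cos(2*x) + 2*x*sin(2*x) + cos(2*x).
Answer: -2*x**2*cos(2*x) + 2*x*sin(2*x) + cos(2*x).


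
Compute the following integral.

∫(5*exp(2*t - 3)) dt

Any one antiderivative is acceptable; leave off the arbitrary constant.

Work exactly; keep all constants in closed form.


Answer: 5*exp(2*t - 3)/2.


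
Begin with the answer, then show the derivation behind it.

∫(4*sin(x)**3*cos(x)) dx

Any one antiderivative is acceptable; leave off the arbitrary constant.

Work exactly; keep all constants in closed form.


The answer is sin(x)**4.
Step 1. Substitute u = sin(x), turning ∫(4*sin(x)**3*cos(x)) dx into ∫(4*u**3) du: now ∫(4*u**3) du.
Step 2. Evaluate the standard form: now u**4.
Step 3. Substitute back u = sin(x): now sin(x)**4.
Answer: sin(x)**4.


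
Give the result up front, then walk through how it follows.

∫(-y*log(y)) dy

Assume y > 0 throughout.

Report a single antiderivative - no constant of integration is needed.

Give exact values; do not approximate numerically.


The answer is -y**2*log(y)/2 + y**2/4.
Step 1. Integrate ∫(-y*log(y)) dy by parts with u = log(y), dv = (-y) dy, so v = -y**2/2 [assuming y > 0]: now -y**2*log(y)/2 + ∫(y/2) dy.
Step 2. Evaluate the standard form: now -y**2*log(y)/2 + y**2/4.
Answer: -y**2*log(y)/2 + y**2/4.


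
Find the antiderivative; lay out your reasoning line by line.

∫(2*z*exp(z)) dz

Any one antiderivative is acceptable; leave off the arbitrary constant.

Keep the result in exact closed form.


Step 1. Integrate ∫(2*z*exp(z)) dz by parts with u = z, dv = (2*exp(z)) dz, so v = 2*exp(z): now 2*z*exp(z) + ∫(-2*exp(z)) dz.
Step 2. Evaluate the standard form: now 2*z*exp(z) - 2*exp(z).
Answer: 2*z*exp(z) - 2*exp(z).


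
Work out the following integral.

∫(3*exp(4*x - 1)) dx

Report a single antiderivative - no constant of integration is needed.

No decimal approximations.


Answer: 3*exp(4*x - 1)/4.


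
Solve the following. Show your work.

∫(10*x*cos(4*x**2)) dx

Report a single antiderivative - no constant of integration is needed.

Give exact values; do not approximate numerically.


Step 1. Substitute u = x**2, turning ∫(10*x*cos(4*x**2)) dx into ∫(5*cos(4*u)) du: now ∫(5*cos(4*u)) du.
Step 2. Evaluate the standard form: now 5*sin(4*u)/4.
Step 3. Substitute back u = x**2: now 5*sin(4*x**2)/4.
Answer: 5*sin(4*x**2)/4.


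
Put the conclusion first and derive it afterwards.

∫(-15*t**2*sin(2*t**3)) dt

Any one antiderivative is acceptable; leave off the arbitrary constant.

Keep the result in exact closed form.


The answer is 5*cos(2*t**3)/2.
Step 1. Substitute u = t**3, turning ∫(-15*t**2*sin(2*t**3)) dt into ∫(-5*sin(2*u)) du: now ∫(-5*sin(2*u)) du.
Step 2. Evaluate the standard form: now 5*cos(2*u)/2.
Step 3. Substitute back u = t**3: now 5*cos(2*t**3)/2.
Answer: 5*cos(2*t**3)/2.


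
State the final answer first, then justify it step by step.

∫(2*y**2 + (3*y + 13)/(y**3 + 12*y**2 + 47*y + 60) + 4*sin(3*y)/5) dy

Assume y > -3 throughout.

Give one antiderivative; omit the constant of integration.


The answer is 2*y**3/3 + 2*log(y + 3) - log(y + 4) - log(y + 5) - 4*cos(3*y)/15.
Step 1. Rewrite: now ∫(2*y**2) dy + ∫((3*y + 13)/(y**3 + 12*y**2 + 47*y + 60)) dy + ∫(4*sin(3*y)/5) dy.
Step 2. Decompose ∫((3*y + 13)/(y**3 + 12*y**2 + 47*y + 60)) dy by partial fractions, (3*y + 13)/(y**3 + 12*y**2 + 47*y + 60) = -1/(y + 5) - 1/(y + 4) + 2/(y + 3): now ∫(2*y**2) dy + ∫(2/(y + 3)) dy + ∫(-1/(y + 4)) dy + ∫(-1/(y + 5)) dy + ∫(4*sin(3*y)/5) dy.
Step 3. Evaluate the standard form [assuming y > -4]: now -log(y + 4) + ∫(2*y**2) dy + ∫(2/(y + 3)) dy + ∫(-1/(y + 5)) dy + ∫(4*sin(3*y)/5) dy.
Step 4. Evaluate the standard form [assuming y > -5]: now -log(y + 4) - log(y + 5) + ∫(2*y**2) dy + ∫(2/(y + 3)) dy + ∫(4*sin(3*y)/5) dy.
Step 5. Evaluate the standard form [assuming y > -3]: now 2*log(y + 3) - log(y + 4) - log(y + 5) + ∫(2*y**2) dy + ∫(4*sin(3*y)/5) dy.
Step 6. Evaluate the standard form: now 2*log(y + 3) - log(y + 4) - log(y + 5) - 4*cos(3*y)/15 + ∫(2*y**2) dy.
Step 7. Evaluate the standard form: now 2*y**3/3 + 2*log(y + 3) - log(y + 4) - log(y + 5) - 4*cos(3*y)/15.
Answer: 2*y**3/3 + 2*log(y + 3) - log(y + 4) - log(y + 5) - 4*cos(3*y)/15.


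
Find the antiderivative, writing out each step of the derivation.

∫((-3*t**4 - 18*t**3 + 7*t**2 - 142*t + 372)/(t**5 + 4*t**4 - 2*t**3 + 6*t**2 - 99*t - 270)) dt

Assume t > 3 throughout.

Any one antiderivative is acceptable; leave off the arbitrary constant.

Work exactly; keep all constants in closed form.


Step 1. Decompose ∫((-3*t**4 - 18*t**3 + 7*t**2 - 142*t + 372)/(t**5 + 4*t**4 - 2*t**3 + 6*t**2 - 99*t - 270)) dt by partial fractions, (-3*t**4 - 18*t**3 + 7*t**2 - 142*t + 372)/(t**5 + 4*t**4 - 2*t**3 + 6*t**2 - 99*t - 270) = -1/(t**2 + 9) + 2/(t + 5) - 4/(t + 2) - 1/(t - 3): now ∫(-1/(t - 3)) dt + ∫(-4/(t + 2)) dt + ∫(2/(t + 5)) dt + ∫(-1/(t**2 + 9)) dt.
Step 2. Evaluate the standard form [assuming t > -5]: now 2*log(t + 5) + ∫(-1/(t - 3)) dt + ∫(-4/(t + 2)) dt + ∫(-1/(t**2 + 9)) dt.
Step 3. Evaluate the standard form [assuming t > -2]: now -4*log(t + 2) + 2*log(t + 5) + ∫(-1/(t - 3)) dt + ∫(-1/(t**2 + 9)) dt.
Step 4. Evaluate the standard form [assuming t > 3]: now -log(t - 3) - 4*log(t + 2) + 2*log(t + 5) + ∫(-1/(t**2 + 9)) dt.
Step 5. Evaluate the standard form: now -log(t - 3) - 4*log(t + 2) + 2*log(t + 5) - atan(t/3)/3.
Answer: -log(t - 3) - 4*log(t + 2) + 2*log(t + 5) - atan(t/3)/3.


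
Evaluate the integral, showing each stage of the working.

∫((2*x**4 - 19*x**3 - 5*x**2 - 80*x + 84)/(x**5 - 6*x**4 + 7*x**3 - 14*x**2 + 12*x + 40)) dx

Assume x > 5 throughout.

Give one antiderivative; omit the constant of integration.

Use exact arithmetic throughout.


Step 1. Decompose ∫((2*x**4 - 19*x**3 - 5*x**2 - 80*x + 84)/(x**5 - 6*x**4 + 7*x**3 - 14*x**2 + 12*x + 40)) dx by partial fractions, (2*x**4 - 19*x**3 - 5*x**2 - 80*x + 84)/(x**5 - 6*x**4 + 7*x**3 - 14*x**2 + 12*x + 40) = 4/(x**2 + 4) + 2/(x + 1) + 3/(x - 2) - 3/(x - 5): now ∫(-3/(x - 5)) dx + ∫(3/(x - 2)) dx + ∫(2/(x + 1)) dx + ∫(4/(x**2 + 4)) dx.
Step 2. Evaluate the standard form [assuming x > -1]: now 2*log(x + 1) + ∫(-3/(x - 5)) dx + ∫(3/(x - 2)) dx + ∫(4/(x**2 + 4)) dx.
Step 3. Evaluate the standard form [assuming x > 5]: now -3*log(x - 5) + 2*log(x + 1) + ∫(3/(x - 2)) dx + ∫(4/(x**2 + 4)) dx.
Step 4. Evaluate the standard form [assuming x > 2]: now -3*log(x - 5) + 3*log(x - 2) + 2*log(x + 1) + ∫(4/(x**2 + 4)) dx.
Step 5. Evaluate the standard form: now -3*log(x - 5) + 3*log(x - 2) + 2*log(x + 1) + 2*atan(x/2).
Answer: -3*log(x - 5) + 3*log(x - 2) + 2*log(x + 1) + 2*atan(x/2).


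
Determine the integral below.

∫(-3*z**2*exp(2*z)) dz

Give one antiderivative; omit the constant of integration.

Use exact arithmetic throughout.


Answer: -3*z**2*exp(2*z)/2 + 3*z*exp(2*z)/2 - 3*exp(2*z)/4.


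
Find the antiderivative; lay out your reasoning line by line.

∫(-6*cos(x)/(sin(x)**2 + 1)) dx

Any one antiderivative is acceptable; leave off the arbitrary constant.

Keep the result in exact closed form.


Step 1. Substitute u = sin(x), turning ∫(-6*cos(x)/(sin(x)**2 + 1)) dx into ∫(-6/(u**2 + 1)) du: now ∫(-6/(u**2 + 1)) du.
Step 2. Evaluate the standard form: now -6*atan(u).
Step 3. Substitute back u = sin(x): now -6*atan(sin(x)).
Answer: -6*atan(sin(x)).


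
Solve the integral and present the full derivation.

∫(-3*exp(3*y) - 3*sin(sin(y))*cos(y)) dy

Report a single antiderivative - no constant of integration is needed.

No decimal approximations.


Step 1. Rewrite: now ∫(-3*sin(sin(y))*cos(y)) dy + ∫(-3*exp(3*y)) dy.
Step 2. Evaluate the standard form: now -exp(3*y) + ∫(-3*sin(sin(y))*cos(y)) dy.
Step 3. Substitute u = sin(y), turning ∫(-3*sin(sin(y))*cos(y)) dy into ∫(-3*sin(u)) du: now -exp(3*y) + ∫(-3*sin(u)) du.
Step 4. Evaluate the standard form: now -exp(3*y) + 3*cos(u).
Step 5. Substitute back u = sin(y): now -exp(3*y) + 3*cos(sin(y)).
Answer: -exp(3*y) + 3*cos(sin(y)).


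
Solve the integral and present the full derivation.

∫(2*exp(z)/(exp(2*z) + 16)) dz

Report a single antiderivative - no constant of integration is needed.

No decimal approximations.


Step 1. Substitute u = exp(z), turning ∫(2*exp(z)/(exp(2*z) + 16)) dz into ∫(2/(u**2 + 16)) du: now ∫(2/(u**2 + 16)) du.
Step 2. Evaluate the standard form: now atan(u/4)/2.
Step 3. Substitute back u = exp(z): now atan(exp(z)/4)/2.
Answer: atan(exp(z)/4)/2.


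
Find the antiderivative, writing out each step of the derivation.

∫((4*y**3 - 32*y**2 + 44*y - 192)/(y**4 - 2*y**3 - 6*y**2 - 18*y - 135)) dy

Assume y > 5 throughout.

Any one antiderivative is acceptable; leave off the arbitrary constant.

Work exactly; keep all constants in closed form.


Step 1. Decompose ∫((4*y**3 - 32*y**2 + 44*y - 192)/(y**4 - 2*y**3 - 6*y**2 - 18*y - 135)) dy by partial fractions, (4*y**3 - 32*y**2 + 44*y - 192)/(y**4 - 2*y**3 - 6*y**2 - 18*y - 135) = -4/(y**2 + 9) + 5/(y + 3) - 1/(y - 5): now ∫(-1/(y - 5)) dy + ∫(5/(y + 3)) dy + ∫(-4/(y**2 + 9)) dy.
Step 2. Evaluate the standard form [assuming y > -3]: now 5*log(y + 3) + ∫(-1/(y - 5)) dy + ∫(-4/(y**2 + 9)) dy.
Step 3. Evaluate the standard form [assuming y > 5]: now -log(y - 5) + 5*log(y + 3) + ∫(-4/(y**2 + 9)) dy.
Step 4. Evaluate the standard form: now -log(y - 5) + 5*log(y + 3) - 4*atan(y/3)/3.
Answer: -log(y - 5) + 5*log(y + 3) - 4*atan(y/3)/3.


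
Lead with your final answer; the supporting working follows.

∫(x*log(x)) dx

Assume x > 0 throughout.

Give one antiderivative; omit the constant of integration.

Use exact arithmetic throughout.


The answer is x**2*log(x)/2 - x**2/4.
Step 1. Integrate ∫(x*log(x)) dx by parts with u = log(x), dv = (x) dx, so v = x**2/2 [assuming x > 0]: now x**2*log(x)/2 + ∫(-x/2) dx.
Step 2. Evaluate the standard form: now x**2*log(x)/2 - x**2/4.
Answer: x**2*log(x)/2 - x**2/4.


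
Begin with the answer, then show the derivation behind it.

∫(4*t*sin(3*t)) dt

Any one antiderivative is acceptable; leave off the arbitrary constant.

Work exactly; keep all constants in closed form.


The answer is -4*t*cos(3*t)/3 + 4*sin(3*t)/9.
Step 1. Integrate ∫(4*t*sin(3*t)) dt by parts with u = t, dv = (4*sin(3*t)) dt, so v = -4*cos(3*t)/3: now -4*t*cos(3*t)/3 + ∫(4*cos(3*t)/3) dt.
Step 2. Evaluate the standard form: now -4*t*cos(3*t)/3 + 4*sin(3*t)/9.
Answer: -4*t*cos(3*t)/3 + 4*sin(3*t)/9.


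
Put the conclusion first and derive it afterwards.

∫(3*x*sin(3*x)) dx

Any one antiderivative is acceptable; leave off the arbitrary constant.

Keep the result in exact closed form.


The answer is -x*cos(3*x) + sin(3*x)/3.
Step 1. Integrate ∫(3*x*sin(3*x)) dx by parts with u = x, dv = (3*sin(3*x)) dx, so v = -cos(3*x): now -x*cos(3*x) + ∫(cos(3*x)) dx.
Step 2. Evaluate the standard form: now -x*cos(3*x) + sin(3*x)/3.
Answer: -x*cos(3*x) + sin(3*x)/3.


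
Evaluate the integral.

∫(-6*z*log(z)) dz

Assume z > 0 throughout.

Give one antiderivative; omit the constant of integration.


Answer: -3*z**2*log(z) + 3*z**2/2.


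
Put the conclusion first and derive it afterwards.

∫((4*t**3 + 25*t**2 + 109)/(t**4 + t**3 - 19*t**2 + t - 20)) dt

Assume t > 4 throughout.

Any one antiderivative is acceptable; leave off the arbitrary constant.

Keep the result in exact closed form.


The answer is 5*log(t - 4) - log(t + 5) - 4*atan(t).
Step 1. Decompose ∫((4*t**3 + 25*t**2 + 109)/(t**4 + t**3 - 19*t**2 + t - 20)) dt by partial fractions, (4*t**3 + 25*t**2 + 109)/(t**4 + t**3 - 19*t**2 + t - 20) = -4/(t**2 + 1) - 1/(t + 5) + 5/(t - 4): now ∫(5/(t - 4)) dt + ∫(-1/(t + 5)) dt + ∫(-4/(t**2 + 1)) dt.
Step 2. Evaluate the standard form [assuming t > -5]: now -log(t + 5) + ∫(5/(t - 4)) dt + ∫(-4/(t**2 + 1)) dt.
Step 3. Evaluate the standard form [assuming t > 4]: now 5*log(t - 4) - log(t + 5) + ∫(-4/(t**2 + 1)) dt.
Step 4. Evaluate the standard form: now 5*log(t - 4) - log(t + 5) - 4*atan(t).
Answer: 5*log(t - 4) - log(t + 5) - 4*atan(t).


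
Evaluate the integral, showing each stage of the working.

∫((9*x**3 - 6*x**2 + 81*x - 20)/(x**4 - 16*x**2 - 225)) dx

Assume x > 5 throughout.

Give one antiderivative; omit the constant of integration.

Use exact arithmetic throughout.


Step 1. Decompose ∫((9*x**3 - 6*x**2 + 81*x - 20)/(x**4 - 16*x**2 - 225)) dx by partial fractions, (9*x**3 - 6*x**2 + 81*x - 20)/(x**4 - 16*x**2 - 225) = -1/(x**2 + 9) + 5/(x + 5) + 4/(x - 5): now ∫(4/(x - 5)) dx + ∫(5/(x + 5)) dx + ∫(-1/(x**2 + 9)) dx.
Step 2. Evaluate the standard form [assuming x > -5]: now 5*log(x + 5) + ∫(4/(x - 5)) dx + ∫(-1/(x**2 + 9)) dx.
Step 3. Evaluate the standard form [assuming x > 5]: now 4*log(x - 5) + 5*log(x + 5) + ∫(-1/(x**2 + 9)) dx.
Step 4. Evaluate the standard form: now 4*log(x - 5) + 5*log(x + 5) - atan(x/3)/3.
Answer: 4*log(x - 5) + 5*log(x + 5) - atan(x/3)/3.


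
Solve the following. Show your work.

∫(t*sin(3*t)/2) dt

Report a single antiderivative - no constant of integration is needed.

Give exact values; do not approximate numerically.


Step 1. Integrate ∫(t*sin(3*t)/2) dt by parts with u = t, dv = (sin(3*t)/2) dt, so v = -cos(3*t)/6: now -t*cos(3*t)/6 + ∫(cos(3*t)/6) dt.
Step 2. Evaluate the standard form: now -t*cos(3*t)/6 + sin(3*t)/18.
Answer: -t*cos(3*t)/6 + sin(3*t)/18.


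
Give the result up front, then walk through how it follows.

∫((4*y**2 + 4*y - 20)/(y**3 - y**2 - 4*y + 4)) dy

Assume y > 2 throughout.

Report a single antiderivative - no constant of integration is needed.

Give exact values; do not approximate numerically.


The answer is log(y - 2) + 4*log(y - 1) - log(y + 2).
Step 1. Decompose ∫((4*y**2 + 4*y - 20)/(y**3 - y**2 - 4*y + 4)) dy by partial fractions, (4*y**2 + 4*y - 20)/(y**3 - y**2 - 4*y + 4) = -1/(y + 2) + 4/(y - 1) + 1/(y - 2): now ∫(1/(y - 2)) dy + ∫(4/(y - 1)) dy + ∫(-1/(y + 2)) dy.
Step 2. Evaluate the standard form [assuming y > 1]: now 4*log(y - 1) + ∫(1/(y - 2)) dy + ∫(-1/(y + 2)) dy.
Step 3. Evaluate the standard form [assuming y > -2]: now 4*log(y - 1) - log(y + 2) + ∫(1/(y - 2)) dy.
Step 4. Evaluate the standard form [assuming y > 2]: now log(y - 2) + 4*log(y - 1) - log(y + 2).
Answer: log(y - 2) + 4*log(y - 1) - log(y + 2).


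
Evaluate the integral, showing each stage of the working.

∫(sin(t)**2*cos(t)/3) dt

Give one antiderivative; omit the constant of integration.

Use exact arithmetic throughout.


Step 1. Substitute u = sin(t), turning ∫(sin(t)**2*cos(t)/3) dt into ∫(u**2/3) du: now ∫(u**2/3) du.
Step 2. Evaluate the standard form: now u**3/9.
Step 3. Substitute back u = sin(t): now sin(t)**3/9.
Answer: sin(t)**3/9.


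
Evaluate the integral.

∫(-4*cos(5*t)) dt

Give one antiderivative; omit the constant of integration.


Answer: -4*sin(5*t)/5.


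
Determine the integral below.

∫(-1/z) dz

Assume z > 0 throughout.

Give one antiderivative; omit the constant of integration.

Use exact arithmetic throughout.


Answer: -log(z).


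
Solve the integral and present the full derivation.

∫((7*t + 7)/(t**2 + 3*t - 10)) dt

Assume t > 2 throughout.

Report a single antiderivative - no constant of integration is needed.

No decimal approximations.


Step 1. Decompose ∫((7*t + 7)/(t**2 + 3*t - 10)) dt by partial fractions, (7*t + 7)/(t**2 + 3*t - 10) = 4/(t + 5) + 3/(t - 2): now ∫(3/(t - 2)) dt + ∫(4/(t + 5)) dt.
Step 2. Evaluate the standard form [assuming t > 2]: now 3*log(t - 2) + ∫(4/(t + 5)) dt.
Step 3. Evaluate the standard form [assuming t > -5]: now 3*log(t - 2) + 4*log(t + 5).
Answer: 3*log(t - 2) + 4*log(t + 5).


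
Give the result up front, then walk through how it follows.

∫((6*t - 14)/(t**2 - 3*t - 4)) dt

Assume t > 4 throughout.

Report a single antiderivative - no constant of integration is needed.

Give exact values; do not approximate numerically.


The answer is 2*log(t - 4) + 4*log(t + 1).
Step 1. Decompose ∫((6*t - 14)/(t**2 - 3*t - 4)) dt by partial fractions, (6*t - 14)/(t**2 - 3*t - 4) = 4/(t + 1) + 2/(t - 4): now ∫(2/(t - 4)) dt + ∫(4/(t + 1)) dt.
Step 2. Evaluate the standard form [assuming t > 4]: now 2*log(t - 4) + ∫(4/(t + 1)) dt.
Step 3. Evaluate the standard form [assuming t > -1]: now 2*log(t - 4) + 4*log(t + 1).
Answer: 2*log(t - 4) + 4*log(t + 1).


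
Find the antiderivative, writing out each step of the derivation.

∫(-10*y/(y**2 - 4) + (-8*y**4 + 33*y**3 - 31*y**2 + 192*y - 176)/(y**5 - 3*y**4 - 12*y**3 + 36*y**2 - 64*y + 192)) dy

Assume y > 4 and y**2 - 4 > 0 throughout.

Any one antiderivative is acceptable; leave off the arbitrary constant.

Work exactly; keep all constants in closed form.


Step 1. Rewrite: now ∫(-10*y/(y**2 - 4)) dy + ∫((-8*y**4 + 33*y**3 - 31*y**2 + 192*y - 176)/(y**5 - 3*y**4 - 12*y**3 + 36*y**2 - 64*y + 192)) dy.
Step 2. Decompose ∫((-8*y**4 + 33*y**3 - 31*y**2 + 192*y - 176)/(y**5 - 3*y**4 - 12*y**3 + 36*y**2 - 64*y + 192)) dy by partial fractions, (-8*y**4 + 33*y**3 - 31*y**2 + 192*y - 176)/(y**5 - 3*y**4 - 12*y**3 + 36*y**2 - 64*y + 192) = -3/(y**2 + 4) - 5/(y + 4) - 4/(y - 3) + 1/(y - 4): now ∫(-10*y/(y**2 - 4)) dy + ∫(1/(y - 4)) dy + ∫(-4/(y - 3)) dy + ∫(-5/(y + 4)) dy + ∫(-3/(y**2 + 4)) dy.
Step 3. Evaluate the standard form [assuming y > 4]: now log(y - 4) + ∫(-10*y/(y**2 - 4)) dy + ∫(-4/(y - 3)) dy + ∫(-5/(y + 4)) dy + ∫(-3/(y**2 + 4)) dy.
Step 4. Evaluate the standard form [assuming y > 3]: now log(y - 4) - 4*log(y - 3) + ∫(-10*y/(y**2 - 4)) dy + ∫(-5/(y + 4)) dy + ∫(-3/(y**2 + 4)) dy.
Step 5. Evaluate the standard form [assuming y > -4]: now log(y - 4) - 4*log(y - 3) - 5*log(y + 4) + ∫(-10*y/(y**2 - 4)) dy + ∫(-3/(y**2 + 4)) dy.
Step 6. Evaluate the standard form: now log(y - 4) - 4*log(y - 3) - 5*log(y + 4) - 3*atan(y/2)/2 + ∫(-10*y/(y**2 - 4)) dy.
Step 7. Substitute u = y**2 - 4, turning ∫(-10*y/(y**2 - 4)) dy into ∫(-5/u) du: now log(y - 4) - 4*log(y - 3) - 5*log(y + 4) - 3*atan(y/2)/2 + ∫(-5/u) du.
Step 8. Evaluate the standard form [assuming u > 0]: now -5*log(u) + log(y - 4) - 4*log(y - 3) - 5*log(y + 4) - 3*atan(y/2)/2.
Step 9. Substitute back u = y**2 - 4: now log(y - 4) - 4*log(y - 3) - 5*log(y + 4) - 5*log(y**2 - 4) - 3*atan(y/2)/2.
Answer: log(y - 4) - 4*log(y - 3) - 5*log(y + 4) - 5*log(y**2 - 4) - 3*atan(y/2)/2.


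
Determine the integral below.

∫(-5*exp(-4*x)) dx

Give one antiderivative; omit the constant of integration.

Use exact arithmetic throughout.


Answer: 5*exp(-4*x)/4.


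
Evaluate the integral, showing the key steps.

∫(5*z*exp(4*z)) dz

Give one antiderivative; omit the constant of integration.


Step 1. Integrate ∫(5*z*exp(4*z)) dz by parts with u = z, dv = (5*exp(4*z)) dz, so v = 5*exp(4*z)/4: now 5*z*exp(4*z)/4 + ∫(-5*exp(4*z)/4) dz.
Step 2. Evaluate the standard form: now 5*z*exp(4*z)/4 - 5*exp(4*z)/16.
Answer: 5*z*exp(4*z)/4 - 5*exp(4*z)/16.


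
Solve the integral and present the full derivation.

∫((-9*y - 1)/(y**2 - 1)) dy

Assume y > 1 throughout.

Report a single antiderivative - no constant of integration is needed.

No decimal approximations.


Step 1. Decompose ∫((-9*y - 1)/(y**2 - 1)) dy by partial fractions, (-9*y - 1)/(y**2 - 1) = -4/(y + 1) - 5/(y - 1): now ∫(-5/(y - 1)) dy + ∫(-4/(y + 1)) dy.
Step 2. Evaluate the standard form [assuming y > -1]: now -4*log(y + 1) + ∫(-5/(y - 1)) dy.
Step 3. Evaluate the standard form [assuming y > 1]: now -5*log(y - 1) - 4*log(y + 1).
Answer: -5*log(y - 1) - 4*log(y + 1).


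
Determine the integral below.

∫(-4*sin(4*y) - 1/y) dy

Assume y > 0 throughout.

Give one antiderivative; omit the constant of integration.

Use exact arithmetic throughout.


Answer: -log(y) + cos(4*y).


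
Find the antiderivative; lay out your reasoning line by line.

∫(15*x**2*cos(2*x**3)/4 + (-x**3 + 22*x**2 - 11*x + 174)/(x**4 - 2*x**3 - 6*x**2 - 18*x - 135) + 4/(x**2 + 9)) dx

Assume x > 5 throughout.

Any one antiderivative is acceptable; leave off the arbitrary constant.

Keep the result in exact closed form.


Step 1. Rewrite: now ∫(15*x**2*cos(2*x**3)/4) dx + ∫((-x**3 + 22*x**2 - 11*x + 174)/(x**4 - 2*x**3 - 6*x**2 - 18*x - 135)) dx + ∫(4/(x**2 + 9)) dx.
Step 2. Substitute u = x**3, turning ∫(15*x**2*cos(2*x**3)/4) dx into ∫(5*cos(2*u)/4) du: now ∫((-x**3 + 22*x**2 - 11*x + 174)/(x**4 - 2*x**3 - 6*x**2 - 18*x - 135)) dx + ∫(4/(x**2 + 9)) dx + ∫(5*cos(2*u)/4) du.
Step 3. Evaluate the standard form: now 5*sin(2*u)/8 + ∫((-x**3 + 22*x**2 - 11*x + 174)/(x**4 - 2*x**3 - 6*x**2 - 18*x - 135)) dx + ∫(4/(x**2 + 9)) dx.
Step 4. Substitute back u = x**3: now 5*sin(2*x**3)/8 + ∫((-x**3 + 22*x**2 - 11*x + 174)/(x**4 - 2*x**3 - 6*x**2 - 18*x - 135)) dx + ∫(4/(x**2 + 9)) dx.
Step 5. Decompose ∫((-x**3 + 22*x**2 - 11*x + 174)/(x**4 - 2*x**3 - 6*x**2 - 18*x - 135)) dx by partial fractions, (-x**3 + 22*x**2 - 11*x + 174)/(x**4 - 2*x**3 - 6*x**2 - 18*x - 135) = 1/(x**2 + 9) - 3/(x + 3) + 2/(x - 5): now 5*sin(2*x**3)/8 + ∫(2/(x - 5)) dx + ∫(-3/(x + 3)) dx + ∫(1/(x**2 + 9)) dx + ∫(4/(x**2 + 9)) dx.
Step 6. Evaluate the standard form [assuming x > -3]: now -3*log(x + 3) + 5*sin(2*x**3)/8 + ∫(2/(x - 5)) dx + ∫(1/(x**2 + 9)) dx + ∫(4/(x**2 + 9)) dx.
Step 7. Evaluate the standard form [assuming x > 5]: now 2*log(x - 5) - 3*log(x + 3) + 5*sin(2*x**3)/8 + ∫(1/(x**2 + 9)) dx + ∫(4/(x**2 + 9)) dx.
Step 8. Evaluate the standard form: now 2*log(x - 5) - 3*log(x + 3) + 5*sin(2*x**3)/8 + atan(x/3)/3 + ∫(4/(x**2 + 9)) dx.
Step 9. Evaluate the standard form: now 2*log(x - 5) - 3*log(x + 3) + 5*sin(2*x**3)/8 + 5*atan(x/3)/3.
Answer: 2*log(x - 5) - 3*log(x + 3) + 5*sin(2*x**3)/8 + 5*atan(x/3)/3.


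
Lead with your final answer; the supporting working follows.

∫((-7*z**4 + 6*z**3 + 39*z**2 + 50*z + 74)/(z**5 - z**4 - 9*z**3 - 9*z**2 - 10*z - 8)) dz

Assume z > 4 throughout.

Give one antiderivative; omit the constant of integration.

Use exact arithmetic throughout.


The answer is -log(z - 4) - 5*log(z + 1) - log(z + 2) - 4*atan(z).
Step 1. Decompose ∫((-7*z**4 + 6*z**3 + 39*z**2 + 50*z + 74)/(z**5 - z**4 - 9*z**3 - 9*z**2 - 10*z - 8)) dz by partial fractions, (-7*z**4 + 6*z**3 + 39*z**2 + 50*z + 74)/(z**5 - z**4 - 9*z**3 - 9*z**2 - 10*z - 8) = -4/(z**2 + 1) - 1/(z + 2) - 5/(z + 1) - 1/(z - 4): now ∫(-1/(z - 4)) dz + ∫(-5/(z + 1)) dz + ∫(-1/(z + 2)) dz + ∫(-4/(z**2 + 1)) dz.
Step 2. Evaluate the standard form [assuming z > -2]: now -log(z + 2) + ∫(-1/(z - 4)) dz + ∫(-5/(z + 1)) dz + ∫(-4/(z**2 + 1)) dz.
Step 3. Evaluate the standard form [assuming z > -1]: now -5*log(z + 1) - log(z + 2) + ∫(-1/(z - 4)) dz + ∫(-4/(z**2 + 1)) dz.
Step 4. Evaluate the standard form [assuming z > 4]: now -log(z - 4) - 5*log(z + 1) - log(z + 2) + ∫(-4/(z**2 + 1)) dz.
Step 5. Evaluate the standard form: now -log(z - 4) - 5*log(z + 1) - log(z + 2) - 4*atan(z).
Answer: -log(z - 4) - 5*log(z + 1) - log(z + 2) - 4*atan(z).


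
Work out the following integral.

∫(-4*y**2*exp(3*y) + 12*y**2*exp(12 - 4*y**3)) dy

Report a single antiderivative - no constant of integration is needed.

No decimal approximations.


Answer: -4*y**2*exp(3*y)/3 + 8*y*exp(3*y)/9 - 8*exp(3*y)/27 - exp(12 - 4*y**3).


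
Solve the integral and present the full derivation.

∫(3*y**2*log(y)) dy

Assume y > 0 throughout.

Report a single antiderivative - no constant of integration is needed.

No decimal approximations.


Step 1. Integrate ∫(3*y**2*log(y)) dy by parts with u = log(y), dv = (3*y**2) dy, so v = y**3 [assuming y > 0]: now y**3*log(y) + ∫(-y**2) dy.
Step 2. Evaluate the standard form: now y**3*log(y) - y**3/3.
Answer: y**3*log(y) - y**3/3.


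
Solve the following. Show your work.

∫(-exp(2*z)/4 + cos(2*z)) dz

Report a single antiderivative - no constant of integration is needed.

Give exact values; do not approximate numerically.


Step 1. Rewrite: now ∫(-exp(2*z)/4) dz + ∫(cos(2*z)) dz.
Step 2. Evaluate the standard form: now -exp(2*z)/8 + ∫(cos(2*z)) dz.
Step 3. Evaluate the standard form: now -exp(2*z)/8 + sin(2*z)/2.
Answer: -exp(2*z)/8 + sin(2*z)/2.


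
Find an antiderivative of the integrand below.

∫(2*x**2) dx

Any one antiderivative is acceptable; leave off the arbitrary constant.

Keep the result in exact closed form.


Answer: 2*x**3/3.


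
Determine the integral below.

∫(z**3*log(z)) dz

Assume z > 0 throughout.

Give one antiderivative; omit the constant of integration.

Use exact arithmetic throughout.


Answer: z**4*log(z)/4 - z**4/16.


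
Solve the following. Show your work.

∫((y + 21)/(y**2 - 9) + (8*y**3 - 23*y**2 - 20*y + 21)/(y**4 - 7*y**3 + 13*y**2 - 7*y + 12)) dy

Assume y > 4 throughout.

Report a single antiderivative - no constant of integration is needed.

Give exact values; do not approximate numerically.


Step 1. Rewrite: now ∫((y + 21)/(y**2 - 9)) dy + ∫((8*y**3 - 23*y**2 - 20*y + 21)/(y**4 - 7*y**3 + 13*y**2 - 7*y + 12)) dy.
Step 2. Decompose ∫((y + 21)/(y**2 - 9)) dy by partial fractions, (y + 21)/(y**2 - 9) = -3/(y + 3) + 4/(y - 3): now ∫((8*y**3 - 23*y**2 - 20*y + 21)/(y**4 - 7*y**3 + 13*y**2 - 7*y + 12)) dy + ∫(4/(y - 3)) dy + ∫(-3/(y + 3)) dy.
Step 3. Evaluate the standard form [assuming y > -3]: now -3*log(y + 3) + ∫((8*y**3 - 23*y**2 - 20*y + 21)/(y**4 - 7*y**3 + 13*y**2 - 7*y + 12)) dy + ∫(4/(y - 3)) dy.
Step 4. Evaluate the standard form [assuming y > 3]: now 4*log(y - 3) - 3*log(y + 3) + ∫((8*y**3 - 23*y**2 - 20*y + 21)/(y**4 - 7*y**3 + 13*y**2 - 7*y + 12)) dy.
Step 5. Decompose ∫((8*y**3 - 23*y**2 - 20*y + 21)/(y**4 - 7*y**3 + 13*y**2 - 7*y + 12)) dy by partial fractions, (8*y**3 - 23*y**2 - 20*y + 21)/(y**4 - 7*y**3 + 13*y**2 - 7*y + 12) = 4/(y**2 + 1) + 3/(y - 3) + 5/(y - 4): now 4*log(y - 3) - 3*log(y + 3) + ∫(5/(y - 4)) dy + ∫(3/(y - 3)) dy + ∫(4/(y**2 + 1)) dy.
Step 6. Evaluate the standard form [assuming y > 4]: now 5*log(y - 4) + 4*log(y - 3) - 3*log(y + 3) + ∫(3/(y - 3)) dy + ∫(4/(y**2 + 1)) dy.
Step 7. Evaluate the standard form [assuming y > 3]: now 5*log(y - 4) + 7*log(y - 3) - 3*log(y + 3) + ∫(4/(y**2 + 1)) dy.
Step 8. Evaluate the standard form: now 5*log(y - 4) + 7*log(y - 3) - 3*log(y + 3) + 4*atan(y).
Answer: 5*log(y - 4) + 7*log(y - 3) - 3*log(y + 3) + 4*atan(y).


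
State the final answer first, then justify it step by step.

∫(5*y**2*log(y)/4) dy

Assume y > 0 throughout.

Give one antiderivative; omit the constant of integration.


The answer is 5*y**3*log(y)/12 - 5*y**3/36.
Step 1. Integrate ∫(5*y**2*log(y)/4) dy by parts with u = log(y), dv = (5*y**2/4) dy, so v = 5*y**3/12 [assuming y > 0]: now 5*y**3*log(y)/12 + ∫(-5*y**2/12) dy.
Step 2. Evaluate the standard form: now 5*y**3*log(y)/12 - 5*y**3/36.
Answer: 5*y**3*log(y)/12 - 5*y**3/36.


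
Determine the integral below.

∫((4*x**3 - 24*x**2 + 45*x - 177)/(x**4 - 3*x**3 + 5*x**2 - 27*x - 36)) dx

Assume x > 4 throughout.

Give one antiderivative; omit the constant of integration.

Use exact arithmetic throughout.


Answer: -log(x - 4) + 5*log(x + 1) - atan(x/3).


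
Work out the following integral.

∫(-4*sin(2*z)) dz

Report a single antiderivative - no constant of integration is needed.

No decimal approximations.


Answer: 2*cos(2*z).


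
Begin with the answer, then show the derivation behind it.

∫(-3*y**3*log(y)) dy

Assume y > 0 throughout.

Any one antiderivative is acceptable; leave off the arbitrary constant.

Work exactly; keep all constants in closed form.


The answer is -3*y**4*log(y)/4 + 3*y**4/16.
Step 1. Integrate ∫(-3*y**3*log(y)) dy by parts with u = log(y), dv = (-3*y**3) dy, so v = -3*y**4/4 [assuming y > 0]: now -3*y**4*log(y)/4 + ∫(3*y**3/4) dy.
Step 2. Evaluate the standard form: now -3*y**4*log(y)/4 + 3*y**4/16.
Answer: -3*y**4*log(y)/4 + 3*y**4/16.


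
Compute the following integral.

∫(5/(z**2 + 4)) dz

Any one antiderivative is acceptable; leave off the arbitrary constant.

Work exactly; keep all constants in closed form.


Answer: 5*atan(z/2)/2.


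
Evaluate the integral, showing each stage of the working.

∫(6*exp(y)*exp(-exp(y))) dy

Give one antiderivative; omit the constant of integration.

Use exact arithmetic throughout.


Step 1. Substitute u = exp(y), turning ∫(6*exp(y)*exp(-exp(y))) dy into ∫(6*exp(-u)) du: now ∫(6*exp(-u)) du.
Step 2. Evaluate the standard form: now -6*exp(-u).
Step 3. Substitute back u = exp(y): now -6*exp(-exp(y)).
Answer: -6*exp(-exp(y)).


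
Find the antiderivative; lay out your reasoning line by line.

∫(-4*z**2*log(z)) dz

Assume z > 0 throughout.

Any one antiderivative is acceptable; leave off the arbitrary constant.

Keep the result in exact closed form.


Step 1. Integrate ∫(-4*z**2*log(z)) dz by parts with u = log(z), dv = (-4*z**2) dz, so v = -4*z**3/3 [assuming z > 0]: now -4*z**3*log(z)/3 + ∫(4*z**2/3) dz.
Step 2. Evaluate the standard form: now -4*z**3*log(z)/3 + 4*z**3/9.
Answer: -4*z**3*log(z)/3 + 4*z**3/9.


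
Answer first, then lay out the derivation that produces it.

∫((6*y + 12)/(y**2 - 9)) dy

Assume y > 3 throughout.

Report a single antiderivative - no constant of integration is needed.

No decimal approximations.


The answer is 5*log(y - 3) + log(y + 3).
Step 1. Decompose ∫((6*y + 12)/(y**2 - 9)) dy by partial fractions, (6*y + 12)/(y**2 - 9) = 1/(y + 3) + 5/(y - 3): now ∫(5/(y - 3)) dy + ∫(1/(y + 3)) dy.
Step 2. Evaluate the standard form [assuming y > -3]: now log(y + 3) + ∫(5/(y - 3)) dy.
Step 3. Evaluate the standard form [assuming y > 3]: now 5*log(y - 3) + log(y + 3).
Answer: 5*log(y - 3) + log(y + 3).


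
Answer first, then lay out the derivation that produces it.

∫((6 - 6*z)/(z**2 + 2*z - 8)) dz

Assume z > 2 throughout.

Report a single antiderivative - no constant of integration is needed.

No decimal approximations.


The answer is -log(z - 2) - 5*log(z + 4).
Step 1. Decompose ∫((6 - 6*z)/(z**2 + 2*z - 8)) dz by partial fractions, (6 - 6*z)/(z**2 + 2*z - 8) = -5/(z + 4) - 1/(z - 2): now ∫(-1/(z - 2)) dz + ∫(-5/(z + 4)) dz.
Step 2. Evaluate the standard form [assuming z > 2]: now -log(z - 2) + ∫(-5/(z + 4)) dz.
Step 3. Evaluate the standard form [assuming z > -4]: now -log(z - 2) - 5*log(z + 4).
Answer: -log(z - 2) - 5*log(z + 4).


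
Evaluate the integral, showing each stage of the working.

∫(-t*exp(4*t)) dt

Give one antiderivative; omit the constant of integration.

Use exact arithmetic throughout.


Step 1. Integrate ∫(-t*exp(4*t)) dt by parts with u = t, dv = (-exp(4*t)) dt, so v = -exp(4*t)/4: now -t*exp(4*t)/4 + ∫(exp(4*t)/4) dt.
Step 2. Evaluate the standard form: now -t*exp(4*t)/4 + exp(4*t)/16.
Answer: -t*exp(4*t)/4 + exp(4*t)/16.


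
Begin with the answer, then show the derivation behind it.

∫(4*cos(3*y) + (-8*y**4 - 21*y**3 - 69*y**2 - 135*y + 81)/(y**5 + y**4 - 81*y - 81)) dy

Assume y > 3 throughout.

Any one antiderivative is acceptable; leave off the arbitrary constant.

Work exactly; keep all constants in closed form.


The answer is -5*log(y - 3) - 2*log(y + 1) - log(y + 3) + 4*sin(3*y)/3 - atan(y/3).
Step 1. Rewrite: now ∫((-8*y**4 - 21*y**3 - 69*y**2 - 135*y + 81)/(y**5 + y**4 - 81*y - 81)) dy + ∫(4*cos(3*y)) dy.
Step 2. Evaluate the standard form: now 4*sin(3*y)/3 + ∫((-8*y**4 - 21*y**3 - 69*y**2 - 135*y + 81)/(y**5 + y**4 - 81*y - 81)) dy.
Step 3. Decompose ∫((-8*y**4 - 21*y**3 - 69*y**2 - 135*y + 81)/(y**5 + y**4 - 81*y - 81)) dy by partial fractions, (-8*y**4 - 21*y**3 - 69*y**2 - 135*y + 81)/(y**5 + y**4 - 81*y - 81) = -3/(y**2 + 9) - 1/(y + 3) - 2/(y + 1) - 5/(y - 3): now 4*sin(3*y)/3 + ∫(-5/(y - 3)) dy + ∫(-2/(y + 1)) dy + ∫(-1/(y + 3)) dy + ∫(-3/(y**2 + 9)) dy.
Step 4. Evaluate the standard form [assuming y > -3]: now -log(y + 3) + 4*sin(3*y)/3 + ∫(-5/(y - 3)) dy + ∫(-2/(y + 1)) dy + ∫(-3/(y**2 + 9)) dy.
Step 5. Evaluate the standard form [assuming y > -1]: now -2*log(y + 1) - log(y + 3) + 4*sin(3*y)/3 + ∫(-5/(y - 3)) dy + ∫(-3/(y**2 + 9)) dy.
Step 6. Evaluate the standard form [assuming y > 3]: now -5*log(y - 3) - 2*log(y + 1) - log(y + 3) + 4*sin(3*y)/3 + ∫(-3/(y**2 + 9)) dy.
Step 7. Evaluate the standard form: now -5*log(y - 3) - 2*log(y + 1) - log(y + 3) + 4*sin(3*y)/3 - atan(y/3).
Answer: -5*log(y - 3) - 2*log(y + 1) - log(y + 3) + 4*sin(3*y)/3 - atan(y/3).


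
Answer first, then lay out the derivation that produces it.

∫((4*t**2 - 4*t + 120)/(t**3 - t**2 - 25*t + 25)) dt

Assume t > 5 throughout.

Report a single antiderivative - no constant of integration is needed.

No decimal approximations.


The answer is 5*log(t - 5) - 5*log(t - 1) + 4*log(t + 5).
Step 1. Decompose ∫((4*t**2 - 4*t + 120)/(t**3 - t**2 - 25*t + 25)) dt by partial fractions, (4*t**2 - 4*t + 120)/(t**3 - t**2 - 25*t + 25) = 4/(t + 5) - 5/(t - 1) + 5/(t - 5): now ∫(5/(t - 5)) dt + ∫(-5/(t - 1)) dt + ∫(4/(t + 5)) dt.
Step 2. Evaluate the standard form [assuming t > -5]: now 4*log(t + 5) + ∫(5/(t - 5)) dt + ∫(-5/(t - 1)) dt.
Step 3. Evaluate the standard form [assuming t > 1]: now -5*log(t - 1) + 4*log(t + 5) + ∫(5/(t - 5)) dt.
Step 4. Evaluate the standard form [assuming t > 5]: now 5*log(t - 5) - 5*log(t - 1) + 4*log(t + 5).
Answer: 5*log(t - 5) - 5*log(t - 1) + 4*log(t + 5).


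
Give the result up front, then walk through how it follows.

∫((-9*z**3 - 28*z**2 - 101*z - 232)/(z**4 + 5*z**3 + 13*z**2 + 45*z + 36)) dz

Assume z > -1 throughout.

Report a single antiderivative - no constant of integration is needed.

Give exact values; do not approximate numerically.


The answer is -5*log(z + 1) - 4*log(z + 4) - 4*atan(z/3)/3.
Step 1. Decompose ∫((-9*z**3 - 28*z**2 - 101*z - 232)/(z**4 + 5*z**3 + 13*z**2 + 45*z + 36)) dz by partial fractions, (-9*z**3 - 28*z**2 - 101*z - 232)/(z**4 + 5*z**3 + 13*z**2 + 45*z + 36) = -4/(z**2 + 9) - 4/(z + 4) - 5/(z + 1): now ∫(-5/(z + 1)) dz + ∫(-4/(z + 4)) dz + ∫(-4/(z**2 + 9)) dz.
Step 2. Evaluate the standard form [assuming z > -4]: now -4*log(z + 4) + ∫(-5/(z + 1)) dz + ∫(-4/(z**2 + 9)) dz.
Step 3. Evaluate the standard form [assuming z > -1]: now -5*log(z + 1) - 4*log(z + 4) + ∫(-4/(z**2 + 9)) dz.
Step 4. Evaluate the standard form: now -5*log(z + 1) - 4*log(z + 4) - 4*atan(z/3)/3.
Answer: -5*log(z + 1) - 4*log(z + 4) - 4*atan(z/3)/3.


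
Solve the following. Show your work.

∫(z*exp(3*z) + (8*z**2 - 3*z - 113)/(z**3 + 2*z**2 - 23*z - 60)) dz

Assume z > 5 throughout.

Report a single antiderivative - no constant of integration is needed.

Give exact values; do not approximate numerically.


Step 1. Rewrite: now ∫(z*exp(3*z)) dz + ∫((8*z**2 - 3*z - 113)/(z**3 + 2*z**2 - 23*z - 60)) dz.
Step 2. Decompose ∫((8*z**2 - 3*z - 113)/(z**3 + 2*z**2 - 23*z - 60)) dz by partial fractions, (8*z**2 - 3*z - 113)/(z**3 + 2*z**2 - 23*z - 60) = 3/(z + 4) + 4/(z + 3) + 1/(z - 5): now ∫(z*exp(3*z)) dz + ∫(1/(z - 5)) dz + ∫(4/(z + 3)) dz + ∫(3/(z + 4)) dz.
Step 3. Evaluate the standard form [assuming z > -4]: now 3*log(z + 4) + ∫(z*exp(3*z)) dz + ∫(1/(z - 5)) dz + ∫(4/(z + 3)) dz.
Step 4. Evaluate the standard form [assuming z > -3]: now 4*log(z + 3) + 3*log(z + 4) + ∫(z*exp(3*z)) dz + ∫(1/(z - 5)) dz.
Step 5. Evaluate the standard form [assuming z > 5]: now log(z - 5) + 4*log(z + 3) + 3*log(z + 4) + ∫(z*exp(3*z)) dz.
Step 6. Integrate ∫(z*exp(3*z)) dz by parts with u = z, dv = (exp(3*z)) dz, so v = exp(3*z)/3: now z*exp(3*z)/3 + log(z - 5) + 4*log(z + 3) + 3*log(z + 4) + ∫(-exp(3*z)/3) dz.
Step 7. Evaluate the standard form: now z*exp(3*z)/3 - exp(3*z)/9 + log(z - 5) + 4*log(z + 3) + 3*log(z + 4).
Answer: z*exp(3*z)/3 - exp(3*z)/9 + log(z - 5) + 4*log(z + 3) + 3*log(z + 4).


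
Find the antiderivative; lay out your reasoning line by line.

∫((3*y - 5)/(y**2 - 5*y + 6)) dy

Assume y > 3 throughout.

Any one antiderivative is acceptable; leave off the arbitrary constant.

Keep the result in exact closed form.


Step 1. Decompose ∫((3*y - 5)/(y**2 - 5*y + 6)) dy by partial fractions, (3*y - 5)/(y**2 - 5*y + 6) = -1/(y - 2) + 4/(y - 3): now ∫(4/(y - 3)) dy + ∫(-1/(y - 2)) dy.
Step 2. Evaluate the standard form [assuming y > 2]: now -log(y - 2) + ∫(4/(y - 3)) dy.
Step 3. Evaluate the standard form [assuming y > 3]: now 4*log(y - 3) - log(y - 2).
Answer: 4*log(y - 3) - log(y - 2).


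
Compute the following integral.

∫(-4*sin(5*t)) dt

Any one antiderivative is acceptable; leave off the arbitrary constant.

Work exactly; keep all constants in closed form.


Answer: 4*cos(5*t)/5.


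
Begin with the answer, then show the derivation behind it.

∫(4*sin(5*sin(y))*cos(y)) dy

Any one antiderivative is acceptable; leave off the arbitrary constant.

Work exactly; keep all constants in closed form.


The answer is -4*cos(5*sin(y))/5.
Step 1. Substitute u = sin(y), turning ∫(4*sin(5*sin(y))*cos(y)) dy into ∫(4*sin(5*u)) du: now ∫(4*sin(5*u)) du.
Step 2. Evaluate the standard form: now -4*cos(5*u)/5.
Step 3. Substitute back u = sin(y): now -4*cos(5*sin(y))/5.
Answer: -4*cos(5*sin(y))/5.


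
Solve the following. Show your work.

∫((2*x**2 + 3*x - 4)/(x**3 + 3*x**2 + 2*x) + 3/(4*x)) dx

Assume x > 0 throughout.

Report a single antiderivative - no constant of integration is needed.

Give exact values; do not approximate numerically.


Step 1. Rewrite: now ∫(3/(4*x)) dx + ∫((2*x**2 + 3*x - 4)/(x**3 + 3*x**2 + 2*x)) dx.
Step 2. Decompose ∫((2*x**2 + 3*x - 4)/(x**3 + 3*x**2 + 2*x)) dx by partial fractions, (2*x**2 + 3*x - 4)/(x**3 + 3*x**2 + 2*x) = -1/(x + 2) + 5/(x + 1) - 2/x: now ∫(-2/x) dx + ∫(3/(4*x)) dx + ∫(5/(x + 1)) dx + ∫(-1/(x + 2)) dx.
Step 3. Evaluate the standard form [assuming x > -1]: now 5*log(x + 1) + ∫(-2/x) dx + ∫(3/(4*x)) dx + ∫(-1/(x + 2)) dx.
Step 4. Evaluate the standard form [assuming x > -2]: now 5*log(x + 1) - log(x + 2) + ∫(-2/x) dx + ∫(3/(4*x)) dx.
Step 5. Evaluate the standard form [assuming x > 0]: now -2*log(x) + 5*log(x + 1) - log(x + 2) + ∫(3/(4*x)) dx.
Step 6. Evaluate the standard form [assuming x > 0]: now -5*log(x)/4 + 5*log(x + 1) - log(x + 2).
Answer: -5*log(x)/4 + 5*log(x + 1) - log(x + 2).


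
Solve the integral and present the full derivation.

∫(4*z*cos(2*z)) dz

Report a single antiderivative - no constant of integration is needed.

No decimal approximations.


Step 1. Integrate ∫(4*z*cos(2*z)) dz by parts with u = z, dv = (4*cos(2*z)) dz, so v = 2*sin(2*z): now 2*z*sin(2*z) + ∫(-2*sin(2*z)) dz.
Step 2. Evaluate the standard form: now 2*z*sin(2*z) + cos(2*z).
Answer: 2*z*sin(2*z) + cos(2*z).


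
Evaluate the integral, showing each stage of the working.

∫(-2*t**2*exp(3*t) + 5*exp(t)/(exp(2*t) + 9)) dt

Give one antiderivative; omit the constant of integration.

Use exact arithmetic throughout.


Step 1. Rewrite: now ∫(-2*t**2*exp(3*t)) dt + ∫(5*exp(t)/(exp(2*t) + 9)) dt.
Step 2. Substitute u = exp(t), turning ∫(5*exp(t)/(exp(2*t) + 9)) dt into ∫(5/(u**2 + 9)) du: now ∫(-2*t**2*exp(3*t)) dt + ∫(5/(u**2 + 9)) du.
Step 3. Evaluate the standard form: now 5*atan(u/3)/3 + ∫(-2*t**2*exp(3*t)) dt.
Step 4. Substitute back u = exp(t): now 5*atan(exp(t)/3)/3 + ∫(-2*t**2*exp(3*t)) dt.
Step 5. Integrate ∫(-2*t**2*exp(3*t)) dt by parts with u = t**2, dv = (-2*exp(3*t)) dt, so v = -2*exp(3*t)/3: now -2*t**2*exp(3*t)/3 + 5*atan(exp(t)/3)/3 + ∫(4*t*exp(3*t)/3) dt.
Step 6. Integrate ∫(4*t*exp(3*t)/3) dt by parts with u = t, dv = (4*exp(3*t)/3) dt, so v = 4*exp(3*t)/9: now -2*t**2*exp(3*t)/3 + 4*t*exp(3*t)/9 + 5*atan(exp(t)/3)/3 + ∫(-4*exp(3*t)/9) dt.
Step 7. Evaluate the standard form: now -2*t**2*exp(3*t)/3 + 4*t*exp(3*t)/9 - 4*exp(3*t)/27 + 5*atan(exp(t)/3)/3.
Answer: -2*t**2*exp(3*t)/3 + 4*t*exp(3*t)/9 - 4*exp(3*t)/27 + 5*atan(exp(t)/3)/3.
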